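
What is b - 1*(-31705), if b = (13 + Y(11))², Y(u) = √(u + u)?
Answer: 31896 + 26*√22 ≈ 32018.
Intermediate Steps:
Y(u) = √2*√u (Y(u) = √(2*u) = √2*√u)
b = (13 + √22)² (b = (13 + √2*√11)² = (13 + √22)² ≈ 312.95)
b - 1*(-31705) = (13 + √22)² - 1*(-31705) = (13 + √22)² + 31705 = 31705 + (13 + √22)²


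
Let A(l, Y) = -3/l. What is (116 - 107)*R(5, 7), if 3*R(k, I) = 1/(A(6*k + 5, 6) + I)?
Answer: 105/242 ≈ 0.43388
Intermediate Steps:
R(k, I) = 1/(3*(I - 3/(5 + 6*k))) (R(k, I) = 1/(3*(-3/(6*k + 5) + I)) = 1/(3*(-3/(5 + 6*k) + I)) = 1/(3*(I - 3/(5 + 6*k))))
(116 - 107)*R(5, 7) = (116 - 107)*((5 + 6*5)/(3*(-3 + 7*(5 + 6*5)))) = 9*((5 + 30)/(3*(-3 + 7*(5 + 30)))) = 9*((⅓)*35/(-3 + 7*35)) = 9*((⅓)*35/(-3 + 245)) = 9*((⅓)*35/242) = 9*((⅓)*(1/242)*35) = 9*(35/726) = 105/242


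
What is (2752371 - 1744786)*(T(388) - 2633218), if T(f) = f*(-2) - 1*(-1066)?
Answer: -2652898758880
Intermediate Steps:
T(f) = 1066 - 2*f (T(f) = -2*f + 1066 = 1066 - 2*f)
(2752371 - 1744786)*(T(388) - 2633218) = (2752371 - 1744786)*((1066 - 2*388) - 2633218) = 1007585*((1066 - 776) - 2633218) = 1007585*(290 - 2633218) = 1007585*(-2632928) = -2652898758880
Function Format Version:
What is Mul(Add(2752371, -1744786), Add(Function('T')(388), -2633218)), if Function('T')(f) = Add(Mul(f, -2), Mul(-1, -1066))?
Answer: -2652898758880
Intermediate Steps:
Function('T')(f) = Add(1066, Mul(-2, f)) (Function('T')(f) = Add(Mul(-2, f), 1066) = Add(1066, Mul(-2, f)))
Mul(Add(2752371, -1744786), Add(Function('T')(388), -2633218)) = Mul(Add(2752371, -1744786), Add(Add(1066, Mul(-2, 388)), -2633218)) = Mul(1007585, Add(Add(1066, -776), -2633218)) = Mul(1007585, Add(290, -2633218)) = Mul(1007585, -2632928) = -2652898758880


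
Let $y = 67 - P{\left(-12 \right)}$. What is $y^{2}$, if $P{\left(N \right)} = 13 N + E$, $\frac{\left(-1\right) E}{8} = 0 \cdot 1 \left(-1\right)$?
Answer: $49729$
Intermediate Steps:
$E = 0$ ($E = - 8 \cdot 0 \cdot 1 \left(-1\right) = - 8 \cdot 0 \left(-1\right) = \left(-8\right) 0 = 0$)
$P{\left(N \right)} = 13 N$ ($P{\left(N \right)} = 13 N + 0 = 13 N$)
$y = 223$ ($y = 67 - 13 \left(-12\right) = 67 - -156 = 67 + 156 = 223$)
$y^{2} = 223^{2} = 49729$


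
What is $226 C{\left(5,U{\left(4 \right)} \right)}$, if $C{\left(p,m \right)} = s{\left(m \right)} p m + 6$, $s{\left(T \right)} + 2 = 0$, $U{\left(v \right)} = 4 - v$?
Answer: $1356$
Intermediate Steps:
$s{\left(T \right)} = -2$ ($s{\left(T \right)} = -2 + 0 = -2$)
$C{\left(p,m \right)} = 6 - 2 m p$ ($C{\left(p,m \right)} = - 2 p m + 6 = - 2 m p + 6 = 6 - 2 m p$)
$226 C{\left(5,U{\left(4 \right)} \right)} = 226 \left(6 - 2 \left(4 - 4\right) 5\right) = 226 \left(6 - 0 \cdot 5\right) = 226 \left(6 + 0\right) = 226 \cdot 6 = 1356$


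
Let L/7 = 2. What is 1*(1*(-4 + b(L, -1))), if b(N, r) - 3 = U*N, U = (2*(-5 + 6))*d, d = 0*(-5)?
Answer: -1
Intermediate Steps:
d = 0
L = 14 (L = 7*2 = 14)
U = 0 (U = (2*(-5 + 6))*0 = (2*1)*0 = 2*0 = 0)
b(N, r) = 3 (b(N, r) = 3 + 0*N = 3 + 0 = 3)
1*(1*(-4 + b(L, -1))) = 1*(1*(-4 + 3)) = 1*(1*(-1)) = 1*(-1) = -1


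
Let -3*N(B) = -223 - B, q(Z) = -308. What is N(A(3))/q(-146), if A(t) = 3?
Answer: -113/462 ≈ -0.24459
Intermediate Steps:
N(B) = 223/3 + B/3 (N(B) = -(-223 - B)/3 = 223/3 + B/3)
N(A(3))/q(-146) = (223/3 + (⅓)*3)/(-308) = (223/3 + 1)*(-1/308) = (226/3)*(-1/308) = -113/462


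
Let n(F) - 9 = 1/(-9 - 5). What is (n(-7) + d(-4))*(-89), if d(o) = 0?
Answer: -11125/14 ≈ -794.64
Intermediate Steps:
n(F) = 125/14 (n(F) = 9 + 1/(-9 - 5) = 9 + 1/(-14) = 9 - 1/14 = 125/14)
(n(-7) + d(-4))*(-89) = (125/14 + 0)*(-89) = (125/14)*(-89) = -11125/14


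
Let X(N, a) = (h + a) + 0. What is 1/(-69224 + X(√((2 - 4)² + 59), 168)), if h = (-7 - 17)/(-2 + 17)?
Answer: -5/345288 ≈ -1.4481e-5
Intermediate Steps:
h = -8/5 (h = -24/15 = -24*1/15 = -8/5 ≈ -1.6000)
X(N, a) = -8/5 + a (X(N, a) = (-8/5 + a) + 0 = -8/5 + a)
1/(-69224 + X(√((2 - 4)² + 59), 168)) = 1/(-69224 + (-8/5 + 168)) = 1/(-69224 + 832/5) = 1/(-345288/5) = -5/345288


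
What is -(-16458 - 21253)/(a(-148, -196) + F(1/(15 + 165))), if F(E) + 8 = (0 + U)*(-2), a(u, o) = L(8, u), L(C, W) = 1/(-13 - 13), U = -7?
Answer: 980486/155 ≈ 6325.7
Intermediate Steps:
L(C, W) = -1/26 (L(C, W) = 1/(-26) = -1/26)
a(u, o) = -1/26
F(E) = 6 (F(E) = -8 + (0 - 7)*(-2) = -8 - 7*(-2) = -8 + 14 = 6)
-(-16458 - 21253)/(a(-148, -196) + F(1/(15 + 165))) = -(-16458 - 21253)/(-1/26 + 6) = -(-37711)/155/26 = -(-37711)*26/155 = -1*(-980486/155) = 980486/155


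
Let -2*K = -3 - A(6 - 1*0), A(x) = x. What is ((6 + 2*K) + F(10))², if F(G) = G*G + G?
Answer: 15625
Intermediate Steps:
K = 9/2 (K = -(-3 - (6 - 1*0))/2 = -(-3 - (6 + 0))/2 = -(-3 - 1*6)/2 = -(-3 - 6)/2 = -½*(-9) = 9/2 ≈ 4.5000)
F(G) = G + G² (F(G) = G² + G = G + G²)
((6 + 2*K) + F(10))² = ((6 + 2*(9/2)) + 10*(1 + 10))² = ((6 + 9) + 10*11)² = (15 + 110)² = 125² = 15625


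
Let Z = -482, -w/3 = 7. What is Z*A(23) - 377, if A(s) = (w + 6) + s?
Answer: -4233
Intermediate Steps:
w = -21 (w = -3*7 = -21)
A(s) = -15 + s (A(s) = (-21 + 6) + s = -15 + s)
Z*A(23) - 377 = -482*(-15 + 23) - 377 = -482*8 - 377 = -3856 - 377 = -4233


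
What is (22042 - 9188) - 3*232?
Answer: 12158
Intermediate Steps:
(22042 - 9188) - 3*232 = 12854 - 696 = 12158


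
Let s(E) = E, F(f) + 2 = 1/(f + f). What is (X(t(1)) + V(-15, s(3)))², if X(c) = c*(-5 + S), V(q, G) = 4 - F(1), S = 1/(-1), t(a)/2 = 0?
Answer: 121/4 ≈ 30.250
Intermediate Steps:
F(f) = -2 + 1/(2*f) (F(f) = -2 + 1/(f + f) = -2 + 1/(2*f))
t(a) = 0 (t(a) = 2*0 = 0)
S = -1
V(q, G) = 11/2 (V(q, G) = 4 - (-2 + (½)/1) = 4 - (-2 + (½)*1) = 4 - (-2 + ½) = 4 - 1*(-3/2) = 4 + 3/2 = 11/2)
X(c) = -6*c (X(c) = c*(-5 - 1) = c*(-6) = -6*c)
(X(t(1)) + V(-15, s(3)))² = (-6*0 + 11/2)² = (0 + 11/2)² = (11/2)² = 121/4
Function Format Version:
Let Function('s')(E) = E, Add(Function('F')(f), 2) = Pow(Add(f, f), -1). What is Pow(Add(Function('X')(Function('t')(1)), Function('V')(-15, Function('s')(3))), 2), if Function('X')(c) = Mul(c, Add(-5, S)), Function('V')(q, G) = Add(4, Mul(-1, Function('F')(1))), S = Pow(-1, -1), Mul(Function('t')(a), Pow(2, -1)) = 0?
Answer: Rational(121, 4) ≈ 30.250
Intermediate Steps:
Function('F')(f) = Add(-2, Mul(Rational(1, 2), Pow(f, -1))) (Function('F')(f) = Add(-2, Pow(Add(f, f), -1)) = Add(-2, Pow(Mul(2, f), -1)) = Add(-2, Mul(Rational(1, 2), Pow(f, -1))))
Function('t')(a) = 0 (Function('t')(a) = Mul(2, 0) = 0)
S = -1
Function('V')(q, G) = Rational(11, 2) (Function('V')(q, G) = Add(4, Mul(-1, Add(-2, Mul(Rational(1, 2), Pow(1, -1))))) = Add(4, Mul(-1, Add(-2, Mul(Rational(1, 2), 1)))) = Add(4, Mul(-1, Add(-2, Rational(1, 2)))) = Add(4, Mul(-1, Rational(-3, 2))) = Add(4, Rational(3, 2)) = Rational(11, 2))
Function('X')(c) = Mul(-6, c) (Function('X')(c) = Mul(c, Add(-5, -1)) = Mul(c, -6) = Mul(-6, c))
Pow(Add(Function('X')(Function('t')(1)), Function('V')(-15, Function('s')(3))), 2) = Pow(Add(Mul(-6, 0), Rational(11, 2)), 2) = Pow(Add(0, Rational(11, 2)), 2) = Pow(Rational(11, 2), 2) = Rational(121, 4)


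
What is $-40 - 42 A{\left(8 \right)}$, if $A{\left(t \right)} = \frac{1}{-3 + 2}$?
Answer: $2$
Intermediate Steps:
$A{\left(t \right)} = -1$ ($A{\left(t \right)} = \frac{1}{-1} = -1$)
$-40 - 42 A{\left(8 \right)} = -40 - -42 = -40 + 42 = 2$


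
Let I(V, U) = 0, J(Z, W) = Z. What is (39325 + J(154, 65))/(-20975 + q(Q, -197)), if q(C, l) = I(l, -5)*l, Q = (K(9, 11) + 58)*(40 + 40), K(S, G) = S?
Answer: -39479/20975 ≈ -1.8822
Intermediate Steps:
Q = 5360 (Q = (9 + 58)*(40 + 40) = 67*80 = 5360)
q(C, l) = 0 (q(C, l) = 0*l = 0)
(39325 + J(154, 65))/(-20975 + q(Q, -197)) = (39325 + 154)/(-20975 + 0) = 39479/(-20975) = 39479*(-1/20975) = -39479/20975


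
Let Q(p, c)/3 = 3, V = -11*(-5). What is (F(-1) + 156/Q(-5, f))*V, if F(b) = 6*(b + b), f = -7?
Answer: 880/3 ≈ 293.33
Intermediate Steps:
V = 55
F(b) = 12*b (F(b) = 6*(2*b) = 12*b)
Q(p, c) = 9 (Q(p, c) = 3*3 = 9)
(F(-1) + 156/Q(-5, f))*V = (12*(-1) + 156/9)*55 = (-12 + 156*(⅑))*55 = (-12 + 52/3)*55 = (16/3)*55 = 880/3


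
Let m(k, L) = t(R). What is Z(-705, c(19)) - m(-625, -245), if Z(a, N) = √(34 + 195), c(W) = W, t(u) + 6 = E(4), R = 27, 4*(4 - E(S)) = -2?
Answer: 3/2 + √229 ≈ 16.633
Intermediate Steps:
E(S) = 9/2 (E(S) = 4 - ¼*(-2) = 4 + ½ = 9/2)
t(u) = -3/2 (t(u) = -6 + 9/2 = -3/2)
m(k, L) = -3/2
Z(a, N) = √229
Z(-705, c(19)) - m(-625, -245) = √229 - 1*(-3/2) = √229 + 3/2 = 3/2 + √229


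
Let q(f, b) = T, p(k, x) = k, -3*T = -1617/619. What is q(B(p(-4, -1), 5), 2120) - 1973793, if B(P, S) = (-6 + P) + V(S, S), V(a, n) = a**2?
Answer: -1221777328/619 ≈ -1.9738e+6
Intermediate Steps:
T = 539/619 (T = -(-539)/619 = -1/3*(-1617/619) = 539/619 ≈ 0.87076)
B(P, S) = -6 + P + S**2 (B(P, S) = (-6 + P) + S**2 = -6 + P + S**2)
q(f, b) = 539/619
q(B(p(-4, -1), 5), 2120) - 1973793 = 539/619 - 1973793 = -1221777328/619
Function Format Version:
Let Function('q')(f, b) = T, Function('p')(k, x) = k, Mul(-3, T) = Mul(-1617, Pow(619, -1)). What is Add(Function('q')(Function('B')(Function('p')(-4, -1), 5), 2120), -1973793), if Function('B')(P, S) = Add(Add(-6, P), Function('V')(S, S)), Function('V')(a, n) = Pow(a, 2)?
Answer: Rational(-1221777328, 619) ≈ -1.9738e+6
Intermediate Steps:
T = Rational(539, 619) (T = Mul(Rational(-1, 3), Mul(-1617, Pow(619, -1))) = Mul(Rational(-1, 3), Mul(-1617, Rational(1, 619))) = Mul(Rational(-1, 3), Rational(-1617, 619)) = Rational(539, 619) ≈ 0.87076)
Function('B')(P, S) = Add(-6, P, Pow(S, 2)) (Function('B')(P, S) = Add(Add(-6, P), Pow(S, 2)) = Add(-6, P, Pow(S, 2)))
Function('q')(f, b) = Rational(539, 619)
Add(Function('q')(Function('B')(Function('p')(-4, -1), 5), 2120), -1973793) = Add(Rational(539, 619), -1973793) = Rational(-1221777328, 619)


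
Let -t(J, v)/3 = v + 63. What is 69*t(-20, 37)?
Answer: -20700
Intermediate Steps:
t(J, v) = -189 - 3*v (t(J, v) = -3*(v + 63) = -3*(63 + v) = -189 - 3*v)
69*t(-20, 37) = 69*(-189 - 3*37) = 69*(-189 - 111) = 69*(-300) = -20700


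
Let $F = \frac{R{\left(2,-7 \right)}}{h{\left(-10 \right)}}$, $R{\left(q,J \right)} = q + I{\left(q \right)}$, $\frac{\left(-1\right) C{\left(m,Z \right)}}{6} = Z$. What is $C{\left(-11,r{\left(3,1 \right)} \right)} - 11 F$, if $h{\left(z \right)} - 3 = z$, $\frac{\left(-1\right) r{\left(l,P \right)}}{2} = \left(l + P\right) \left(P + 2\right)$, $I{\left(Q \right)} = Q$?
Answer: $\frac{1052}{7} \approx 150.29$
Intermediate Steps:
$r{\left(l,P \right)} = - 2 \left(2 + P\right) \left(P + l\right)$ ($r{\left(l,P \right)} = - 2 \left(l + P\right) \left(P + 2\right) = - 2 \left(P + l\right) \left(2 + P\right) = - 2 \left(2 + P\right) \left(P + l\right)$)
$C{\left(m,Z \right)} = - 6 Z$
$h{\left(z \right)} = 3 + z$
$R{\left(q,J \right)} = 2 q$ ($R{\left(q,J \right)} = q + q = 2 q$)
$F = - \frac{4}{7}$ ($F = \frac{2 \cdot 2}{3 - 10} = \frac{4}{-7} = 4 \left(- \frac{1}{7}\right) = - \frac{4}{7} \approx -0.57143$)
$C{\left(-11,r{\left(3,1 \right)} \right)} - 11 F = - 6 \left(\left(-4\right) 1 - 12 - 2 \cdot 1^{2} - 2 \cdot 3\right) - - \frac{44}{7} = - 6 \left(-4 - 12 - 2 - 6\right) + \frac{44}{7} = \left(-6\right) \left(-24\right) + \frac{44}{7} = 144 + \frac{44}{7} = \frac{1052}{7}$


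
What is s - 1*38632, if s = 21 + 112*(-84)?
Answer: -48019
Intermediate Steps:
s = -9387 (s = 21 - 9408 = -9387)
s - 1*38632 = -9387 - 1*38632 = -9387 - 38632 = -48019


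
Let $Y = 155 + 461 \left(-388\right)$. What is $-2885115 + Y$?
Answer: $-3063828$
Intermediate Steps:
$Y = -178713$ ($Y = 155 - 178868 = -178713$)
$-2885115 + Y = -2885115 - 178713 = -3063828$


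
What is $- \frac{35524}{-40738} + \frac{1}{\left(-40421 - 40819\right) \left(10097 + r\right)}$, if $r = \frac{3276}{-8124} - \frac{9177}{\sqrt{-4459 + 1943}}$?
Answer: $\frac{31330238377395115526212}{35928703209158691563895} + \frac{2070943 i \sqrt{629}}{2351855153037045940} \approx 0.87201 + 2.2084 \cdot 10^{-11} i$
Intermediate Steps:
$r = - \frac{273}{677} + \frac{9177 i \sqrt{629}}{1258}$ ($r = 3276 \left(- \frac{1}{8124}\right) - \frac{9177}{\sqrt{-2516}} = - \frac{273}{677} - \frac{9177}{2 i \sqrt{629}} = - \frac{273}{677} - 9177 \left(- \frac{i \sqrt{629}}{1258}\right) = - \frac{273}{677} + \frac{9177 i \sqrt{629}}{1258} \approx -0.40325 + 182.96 i$)
$- \frac{35524}{-40738} + \frac{1}{\left(-40421 - 40819\right) \left(10097 + r\right)} = - \frac{35524}{-40738} + \frac{1}{\left(-40421 - 40819\right) \left(10097 - \left(\frac{273}{677} - \frac{9177 i \sqrt{629}}{1258}\right)\right)} = \left(-35524\right) \left(- \frac{1}{40738}\right) + \frac{1}{\left(-81240\right) \left(\frac{6835396}{677} + \frac{9177 i \sqrt{629}}{1258}\right)} = \frac{17762}{20369} - \frac{1}{81240 \left(\frac{6835396}{677} + \frac{9177 i \sqrt{629}}{1258}\right)}$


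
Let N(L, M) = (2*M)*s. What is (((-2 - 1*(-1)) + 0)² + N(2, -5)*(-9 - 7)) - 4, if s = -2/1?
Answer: -323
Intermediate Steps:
s = -2 (s = -2*1 = -2)
N(L, M) = -4*M (N(L, M) = (2*M)*(-2) = -4*M)
(((-2 - 1*(-1)) + 0)² + N(2, -5)*(-9 - 7)) - 4 = (((-2 - 1*(-1)) + 0)² + (-4*(-5))*(-9 - 7)) - 4 = (((-2 + 1) + 0)² + 20*(-16)) - 4 = ((-1 + 0)² - 320) - 4 = ((-1)² - 320) - 4 = (1 - 320) - 4 = -319 - 4 = -323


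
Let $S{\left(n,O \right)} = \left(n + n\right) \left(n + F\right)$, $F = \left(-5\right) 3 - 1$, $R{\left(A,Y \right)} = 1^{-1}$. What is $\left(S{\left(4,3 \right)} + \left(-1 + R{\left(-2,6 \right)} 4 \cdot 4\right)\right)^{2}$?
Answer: $6561$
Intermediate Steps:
$R{\left(A,Y \right)} = 1$
$F = -16$ ($F = -15 - 1 = -16$)
$S{\left(n,O \right)} = 2 n \left(-16 + n\right)$ ($S{\left(n,O \right)} = \left(n + n\right) \left(n - 16\right) = 2 n \left(-16 + n\right)$)
$\left(S{\left(4,3 \right)} + \left(-1 + R{\left(-2,6 \right)} 4 \cdot 4\right)\right)^{2} = \left(2 \cdot 4 \left(-16 + 4\right) - \left(1 - 4 \cdot 4\right)\right)^{2} = \left(2 \cdot 4 \left(-12\right) + \left(-1 + 1 \cdot 16\right)\right)^{2} = \left(-96 + \left(-1 + 16\right)\right)^{2} = \left(-96 + 15\right)^{2} = \left(-81\right)^{2} = 6561$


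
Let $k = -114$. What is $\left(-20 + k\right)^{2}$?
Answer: $17956$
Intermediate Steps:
$\left(-20 + k\right)^{2} = \left(-20 - 114\right)^{2} = \left(-134\right)^{2} = 17956$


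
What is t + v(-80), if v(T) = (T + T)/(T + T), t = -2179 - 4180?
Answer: -6358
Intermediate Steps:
t = -6359
v(T) = 1 (v(T) = (2*T)/((2*T)) = (2*T)*(1/(2*T)) = 1)
t + v(-80) = -6359 + 1 = -6358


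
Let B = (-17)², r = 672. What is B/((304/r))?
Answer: 12138/19 ≈ 638.84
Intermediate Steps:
B = 289
B/((304/r)) = 289/((304/672)) = 289/((304*(1/672))) = 289/(19/42) = 289*(42/19) = 12138/19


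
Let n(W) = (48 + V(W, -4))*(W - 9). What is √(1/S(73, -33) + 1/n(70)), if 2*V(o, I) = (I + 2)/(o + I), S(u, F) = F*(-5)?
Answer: √6505128860835/31875855 ≈ 0.080014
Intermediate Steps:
S(u, F) = -5*F
V(o, I) = (2 + I)/(2*(I + o)) (V(o, I) = ((I + 2)/(o + I))/2 = ((2 + I)/(I + o))/2 = (2 + I)/(2*(I + o)))
n(W) = (-9 + W)*(48 - 1/(-4 + W)) (n(W) = (48 + (1 + (½)*(-4))/(-4 + W))*(W - 9) = (48 + (1 - 2)/(-4 + W))*(-9 + W) = (48 - 1/(-4 + W))*(-9 + W) = (-9 + W)*(48 - 1/(-4 + W)))
√(1/S(73, -33) + 1/n(70)) = √(1/(-5*(-33)) + 1/((1737 - 625*70 + 48*70²)/(-4 + 70))) = √(1/165 + 1/((1737 - 43750 + 48*4900)/66)) = √(1/165 + 1/((1737 - 43750 + 235200)/66)) = √(1/165 + 1/((1/66)*193187)) = √(1/165 + 1/(193187/66)) = √(1/165 + 66/193187) = √(204077/31875855) = √6505128860835/31875855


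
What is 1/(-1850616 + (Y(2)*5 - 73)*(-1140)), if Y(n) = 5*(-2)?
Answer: -1/1710396 ≈ -5.8466e-7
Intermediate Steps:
Y(n) = -10
1/(-1850616 + (Y(2)*5 - 73)*(-1140)) = 1/(-1850616 + (-10*5 - 73)*(-1140)) = 1/(-1850616 + (-50 - 73)*(-1140)) = 1/(-1850616 - 123*(-1140)) = 1/(-1850616 + 140220) = 1/(-1710396) = -1/1710396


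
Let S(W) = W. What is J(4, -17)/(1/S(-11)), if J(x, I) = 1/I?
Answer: 11/17 ≈ 0.64706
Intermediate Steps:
J(4, -17)/(1/S(-11)) = 1/((-17)*(1/(-11))) = -1/(17*(-1/11)) = -1/17*(-11) = 11/17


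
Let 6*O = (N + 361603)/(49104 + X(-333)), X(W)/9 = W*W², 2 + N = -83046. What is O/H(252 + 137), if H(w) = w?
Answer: -278555/775553724486 ≈ -3.5917e-7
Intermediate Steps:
N = -83048 (N = -2 - 83046 = -83048)
X(W) = 9*W³ (X(W) = 9*(W*W²) = 9*W³)
O = -278555/1993711374 (O = ((-83048 + 361603)/(49104 + 9*(-333)³))/6 = (278555/(49104 + 9*(-36926037)))/6 = (278555/(49104 - 332334333))/6 = (278555/(-332285229))/6 = (278555*(-1/332285229))/6 = (⅙)*(-278555/332285229) = -278555/1993711374 ≈ -0.00013972)
O/H(252 + 137) = -278555/(1993711374*(252 + 137)) = -278555/1993711374/389 = -278555/1993711374*1/389 = -278555/775553724486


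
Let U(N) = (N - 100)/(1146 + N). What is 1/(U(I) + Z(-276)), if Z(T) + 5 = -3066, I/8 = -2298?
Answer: -8619/26459707 ≈ -0.00032574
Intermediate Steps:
I = -18384 (I = 8*(-2298) = -18384)
Z(T) = -3071 (Z(T) = -5 - 3066 = -3071)
U(N) = (-100 + N)/(1146 + N)
1/(U(I) + Z(-276)) = 1/((-100 - 18384)/(1146 - 18384) - 3071) = 1/(-18484/(-17238) - 3071) = 1/(-1/17238*(-18484) - 3071) = 1/(9242/8619 - 3071) = 1/(-26459707/8619) = -8619/26459707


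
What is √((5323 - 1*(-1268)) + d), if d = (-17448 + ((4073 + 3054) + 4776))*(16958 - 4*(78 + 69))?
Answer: I*√90765059 ≈ 9527.1*I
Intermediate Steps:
d = -90771650 (d = (-17448 + (7127 + 4776))*(16958 - 4*147) = (-17448 + 11903)*(16958 - 588) = -5545*16370 = -90771650)
√((5323 - 1*(-1268)) + d) = √((5323 - 1*(-1268)) - 90771650) = √((5323 + 1268) - 90771650) = √(6591 - 90771650) = √(-90765059) = I*√90765059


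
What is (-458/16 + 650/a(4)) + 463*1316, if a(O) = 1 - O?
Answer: 14617505/24 ≈ 6.0906e+5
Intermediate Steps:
(-458/16 + 650/a(4)) + 463*1316 = (-458/16 + 650/(1 - 1*4)) + 463*1316 = (-458*1/16 + 650/(1 - 4)) + 609308 = (-229/8 + 650/(-3)) + 609308 = (-229/8 + 650*(-⅓)) + 609308 = (-229/8 - 650/3) + 609308 = -5887/24 + 609308 = 14617505/24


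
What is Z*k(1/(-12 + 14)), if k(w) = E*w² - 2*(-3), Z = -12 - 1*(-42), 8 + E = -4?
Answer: 90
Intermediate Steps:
E = -12 (E = -8 - 4 = -12)
Z = 30 (Z = -12 + 42 = 30)
k(w) = 6 - 12*w² (k(w) = -12*w² - 2*(-3) = -12*w² + 6 = 6 - 12*w²)
Z*k(1/(-12 + 14)) = 30*(6 - 12/(-12 + 14)²) = 30*(6 - 12*(1/2)²) = 30*(6 - 12*(½)²) = 30*(6 - 12*¼) = 30*(6 - 3) = 30*3 = 90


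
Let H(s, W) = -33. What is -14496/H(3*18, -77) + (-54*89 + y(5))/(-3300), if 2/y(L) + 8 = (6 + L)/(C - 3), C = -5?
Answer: 4958203/11250 ≈ 440.73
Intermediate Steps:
y(L) = 2/(-35/4 - L/8) (y(L) = 2/(-8 + (6 + L)/(-5 - 3)) = 2/(-8 + (6 + L)/(-8)) = 2/(-8 + (6 + L)*(-1/8)) = 2/(-8 + (-3/4 - L/8)) = 2/(-35/4 - L/8))
-14496/H(3*18, -77) + (-54*89 + y(5))/(-3300) = -14496/(-33) + (-54*89 - 16/(70 + 5))/(-3300) = -14496*(-1/33) + (-4806 - 16/75)*(-1/3300) = 4832/11 + (-4806 - 16*1/75)*(-1/3300) = 4832/11 + (-4806 - 16/75)*(-1/3300) = 4832/11 - 360466/75*(-1/3300) = 4832/11 + 180233/123750 = 4958203/11250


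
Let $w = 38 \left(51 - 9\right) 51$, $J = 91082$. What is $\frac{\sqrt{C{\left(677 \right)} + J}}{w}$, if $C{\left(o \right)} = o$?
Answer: $\frac{\sqrt{91759}}{81396} \approx 0.0037215$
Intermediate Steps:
$w = 81396$ ($w = 38 \cdot 42 \cdot 51 = 38 \cdot 2142 = 81396$)
$\frac{\sqrt{C{\left(677 \right)} + J}}{w} = \frac{\sqrt{677 + 91082}}{81396} = \sqrt{91759} \cdot \frac{1}{81396} = \frac{\sqrt{91759}}{81396}$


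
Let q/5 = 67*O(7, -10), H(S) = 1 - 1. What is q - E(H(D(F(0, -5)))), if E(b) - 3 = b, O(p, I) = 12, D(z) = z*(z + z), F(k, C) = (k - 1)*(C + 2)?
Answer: 4017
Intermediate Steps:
F(k, C) = (-1 + k)*(2 + C)
D(z) = 2*z² (D(z) = z*(2*z) = 2*z²)
H(S) = 0
E(b) = 3 + b
q = 4020 (q = 5*(67*12) = 5*804 = 4020)
q - E(H(D(F(0, -5)))) = 4020 - (3 + 0) = 4020 - 1*3 = 4020 - 3 = 4017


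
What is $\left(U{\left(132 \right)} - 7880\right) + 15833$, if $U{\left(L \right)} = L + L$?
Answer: $8217$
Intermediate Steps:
$U{\left(L \right)} = 2 L$
$\left(U{\left(132 \right)} - 7880\right) + 15833 = \left(2 \cdot 132 - 7880\right) + 15833 = \left(264 - 7880\right) + 15833 = -7616 + 15833 = 8217$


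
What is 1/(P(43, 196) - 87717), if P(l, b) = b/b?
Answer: -1/87716 ≈ -1.1400e-5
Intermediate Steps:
P(l, b) = 1
1/(P(43, 196) - 87717) = 1/(1 - 87717) = 1/(-87716) = -1/87716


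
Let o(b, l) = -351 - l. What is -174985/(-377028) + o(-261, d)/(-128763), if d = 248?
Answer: 93651989/199782948 ≈ 0.46877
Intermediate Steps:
-174985/(-377028) + o(-261, d)/(-128763) = -174985/(-377028) + (-351 - 1*248)/(-128763) = -174985*(-1/377028) + (-351 - 248)*(-1/128763) = 174985/377028 - 599*(-1/128763) = 174985/377028 + 599/128763 = 93651989/199782948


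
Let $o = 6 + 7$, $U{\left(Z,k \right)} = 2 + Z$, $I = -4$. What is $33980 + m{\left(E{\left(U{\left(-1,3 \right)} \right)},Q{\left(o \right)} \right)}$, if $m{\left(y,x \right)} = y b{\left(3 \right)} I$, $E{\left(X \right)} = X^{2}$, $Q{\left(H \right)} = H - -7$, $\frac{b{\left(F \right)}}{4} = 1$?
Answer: $33964$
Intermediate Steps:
$o = 13$
$b{\left(F \right)} = 4$ ($b{\left(F \right)} = 4 \cdot 1 = 4$)
$Q{\left(H \right)} = 7 + H$ ($Q{\left(H \right)} = H + 7 = 7 + H$)
$m{\left(y,x \right)} = - 16 y$ ($m{\left(y,x \right)} = y 4 \left(-4\right) = 4 y \left(-4\right) = - 16 y$)
$33980 + m{\left(E{\left(U{\left(-1,3 \right)} \right)},Q{\left(o \right)} \right)} = 33980 - 16 \left(2 - 1\right)^{2} = 33980 - 16 \cdot 1^{2} = 33980 - 16 = 33964$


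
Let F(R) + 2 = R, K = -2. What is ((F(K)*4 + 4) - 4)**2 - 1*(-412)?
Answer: 668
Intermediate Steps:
F(R) = -2 + R
((F(K)*4 + 4) - 4)**2 - 1*(-412) = (((-2 - 2)*4 + 4) - 4)**2 - 1*(-412) = ((-4*4 + 4) - 4)**2 + 412 = ((-16 + 4) - 4)**2 + 412 = (-12 - 4)**2 + 412 = (-16)**2 + 412 = 256 + 412 = 668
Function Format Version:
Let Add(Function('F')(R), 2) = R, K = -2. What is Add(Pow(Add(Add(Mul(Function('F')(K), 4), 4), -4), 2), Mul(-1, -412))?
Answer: 668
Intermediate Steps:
Function('F')(R) = Add(-2, R)
Add(Pow(Add(Add(Mul(Function('F')(K), 4), 4), -4), 2), Mul(-1, -412)) = Add(Pow(Add(Add(Mul(Add(-2, -2), 4), 4), -4), 2), Mul(-1, -412)) = Add(Pow(Add(Add(Mul(-4, 4), 4), -4), 2), 412) = Add(Pow(Add(Add(-16, 4), -4), 2), 412) = Add(Pow(Add(-12, -4), 2), 412) = Add(Pow(-16, 2), 412) = Add(256, 412) = 668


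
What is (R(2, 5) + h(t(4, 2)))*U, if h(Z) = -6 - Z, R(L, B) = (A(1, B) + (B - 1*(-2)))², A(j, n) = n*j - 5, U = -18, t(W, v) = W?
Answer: -702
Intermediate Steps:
A(j, n) = -5 + j*n (A(j, n) = j*n - 5 = -5 + j*n)
R(L, B) = (-3 + 2*B)² (R(L, B) = ((-5 + 1*B) + (B - 1*(-2)))² = ((-5 + B) + (B + 2))² = ((-5 + B) + (2 + B))² = (-3 + 2*B)²)
(R(2, 5) + h(t(4, 2)))*U = ((-3 + 2*5)² + (-6 - 1*4))*(-18) = ((-3 + 10)² + (-6 - 4))*(-18) = (7² - 10)*(-18) = (49 - 10)*(-18) = 39*(-18) = -702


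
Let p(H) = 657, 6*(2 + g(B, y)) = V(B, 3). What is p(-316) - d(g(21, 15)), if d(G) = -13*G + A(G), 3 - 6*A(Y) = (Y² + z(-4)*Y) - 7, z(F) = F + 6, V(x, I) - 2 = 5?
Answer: 139177/216 ≈ 644.34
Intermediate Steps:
V(x, I) = 7 (V(x, I) = 2 + 5 = 7)
z(F) = 6 + F
g(B, y) = -⅚ (g(B, y) = -2 + (⅙)*7 = -2 + 7/6 = -⅚)
A(Y) = 5/3 - Y/3 - Y²/6 (A(Y) = ½ - ((Y² + (6 - 4)*Y) - 7)/6 = ½ - ((Y² + 2*Y) - 7)/6 = ½ - (-7 + Y² + 2*Y)/6 = ½ + (7/6 - Y/3 - Y²/6) = 5/3 - Y/3 - Y²/6)
d(G) = 5/3 - 40*G/3 - G²/6 (d(G) = -13*G + (5/3 - G/3 - G²/6) = 5/3 - 40*G/3 - G²/6)
p(-316) - d(g(21, 15)) = 657 - (5/3 - 40/3*(-⅚) - (-⅚)²/6) = 657 - (5/3 + 100/9 - ⅙*25/36) = 657 - (5/3 + 100/9 - 25/216) = 657 - 1*2735/216 = 657 - 2735/216 = 139177/216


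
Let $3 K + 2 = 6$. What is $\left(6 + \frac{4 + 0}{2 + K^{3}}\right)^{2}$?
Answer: $\frac{166464}{3481} \approx 47.821$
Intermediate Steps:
$K = \frac{4}{3}$ ($K = - \frac{2}{3} + \frac{1}{3} \cdot 6 = - \frac{2}{3} + 2 = \frac{4}{3} \approx 1.3333$)
$\left(6 + \frac{4 + 0}{2 + K^{3}}\right)^{2} = \left(6 + \frac{4 + 0}{2 + \left(\frac{4}{3}\right)^{3}}\right)^{2} = \left(6 + \frac{4}{2 + \frac{64}{27}}\right)^{2} = \left(6 + \frac{4}{\frac{118}{27}}\right)^{2} = \left(6 + 4 \cdot \frac{27}{118}\right)^{2} = \left(6 + \frac{54}{59}\right)^{2} = \left(\frac{408}{59}\right)^{2} = \frac{166464}{3481}$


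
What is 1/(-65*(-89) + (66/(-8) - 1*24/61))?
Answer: 244/1409431 ≈ 0.00017312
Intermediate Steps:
1/(-65*(-89) + (66/(-8) - 1*24/61)) = 1/(5785 + (66*(-⅛) - 24*1/61)) = 1/(5785 + (-33/4 - 24/61)) = 1/(5785 - 2109/244) = 1/(1409431/244) = 244/1409431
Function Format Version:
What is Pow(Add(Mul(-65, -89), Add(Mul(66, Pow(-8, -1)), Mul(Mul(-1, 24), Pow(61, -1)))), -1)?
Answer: Rational(244, 1409431) ≈ 0.00017312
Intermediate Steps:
Pow(Add(Mul(-65, -89), Add(Mul(66, Pow(-8, -1)), Mul(Mul(-1, 24), Pow(61, -1)))), -1) = Pow(Add(5785, Add(Mul(66, Rational(-1, 8)), Mul(-24, Rational(1, 61)))), -1) = Pow(Add(5785, Add(Rational(-33, 4), Rational(-24, 61))), -1) = Pow(Add(5785, Rational(-2109, 244)), -1) = Pow(Rational(1409431, 244), -1) = Rational(244, 1409431)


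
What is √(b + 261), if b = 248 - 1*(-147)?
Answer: 4*√41 ≈ 25.612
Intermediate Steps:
b = 395 (b = 248 + 147 = 395)
√(b + 261) = √(395 + 261) = √656 = 4*√41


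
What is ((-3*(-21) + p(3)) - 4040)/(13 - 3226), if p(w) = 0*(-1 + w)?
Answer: 3977/3213 ≈ 1.2378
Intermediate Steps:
p(w) = 0
((-3*(-21) + p(3)) - 4040)/(13 - 3226) = ((-3*(-21) + 0) - 4040)/(13 - 3226) = ((63 + 0) - 4040)/(-3213) = (63 - 4040)*(-1/3213) = -3977*(-1/3213) = 3977/3213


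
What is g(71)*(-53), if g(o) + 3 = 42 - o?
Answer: 1696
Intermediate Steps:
g(o) = 39 - o (g(o) = -3 + (42 - o) = 39 - o)
g(71)*(-53) = (39 - 1*71)*(-53) = (39 - 71)*(-53) = -32*(-53) = 1696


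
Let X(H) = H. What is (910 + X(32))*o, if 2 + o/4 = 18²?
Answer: 1213296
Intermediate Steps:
o = 1288 (o = -8 + 4*18² = -8 + 4*324 = -8 + 1296 = 1288)
(910 + X(32))*o = (910 + 32)*1288 = 942*1288 = 1213296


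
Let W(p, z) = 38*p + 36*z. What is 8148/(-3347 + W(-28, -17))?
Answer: -8148/5023 ≈ -1.6221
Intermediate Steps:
W(p, z) = 36*z + 38*p
8148/(-3347 + W(-28, -17)) = 8148/(-3347 + (36*(-17) + 38*(-28))) = 8148/(-3347 + (-612 - 1064)) = 8148/(-3347 - 1676) = 8148/(-5023) = 8148*(-1/5023) = -8148/5023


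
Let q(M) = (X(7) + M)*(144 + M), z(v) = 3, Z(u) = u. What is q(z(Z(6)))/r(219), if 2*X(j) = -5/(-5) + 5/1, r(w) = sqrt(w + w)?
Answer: 147*sqrt(438)/73 ≈ 42.144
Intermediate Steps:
r(w) = sqrt(2)*sqrt(w) (r(w) = sqrt(2*w) = sqrt(2)*sqrt(w))
X(j) = 3 (X(j) = (-5/(-5) + 5/1)/2 = (-5*(-1/5) + 5*1)/2 = (1 + 5)/2 = (1/2)*6 = 3)
q(M) = (3 + M)*(144 + M)
q(z(Z(6)))/r(219) = (432 + 3**2 + 147*3)/((sqrt(2)*sqrt(219))) = (432 + 9 + 441)/(sqrt(438)) = 882*(sqrt(438)/438) = 147*sqrt(438)/73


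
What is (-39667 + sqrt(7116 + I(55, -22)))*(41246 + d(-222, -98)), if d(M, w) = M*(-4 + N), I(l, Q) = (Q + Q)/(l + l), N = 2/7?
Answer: -11681693498/7 + 294494*sqrt(177890)/35 ≈ -1.6653e+9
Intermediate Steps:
N = 2/7 (N = 2*(1/7) = 2/7 ≈ 0.28571)
I(l, Q) = Q/l (I(l, Q) = (2*Q)/((2*l)) = (2*Q)*(1/(2*l)) = Q/l)
d(M, w) = -26*M/7 (d(M, w) = M*(-4 + 2/7) = M*(-26/7) = -26*M/7)
(-39667 + sqrt(7116 + I(55, -22)))*(41246 + d(-222, -98)) = (-39667 + sqrt(7116 - 22/55))*(41246 - 26/7*(-222)) = (-39667 + sqrt(7116 - 22*1/55))*(41246 + 5772/7) = (-39667 + sqrt(7116 - 2/5))*(294494/7) = (-39667 + sqrt(35578/5))*(294494/7) = (-39667 + sqrt(177890)/5)*(294494/7) = -11681693498/7 + 294494*sqrt(177890)/35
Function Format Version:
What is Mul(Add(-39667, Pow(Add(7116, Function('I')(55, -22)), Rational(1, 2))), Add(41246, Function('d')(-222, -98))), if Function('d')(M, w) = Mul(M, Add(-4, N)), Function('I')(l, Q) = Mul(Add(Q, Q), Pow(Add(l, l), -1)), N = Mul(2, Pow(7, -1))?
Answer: Add(Rational(-11681693498, 7), Mul(Rational(294494, 35), Pow(177890, Rational(1, 2)))) ≈ -1.6653e+9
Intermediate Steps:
N = Rational(2, 7) (N = Mul(2, Rational(1, 7)) = Rational(2, 7) ≈ 0.28571)
Function('I')(l, Q) = Mul(Q, Pow(l, -1)) (Function('I')(l, Q) = Mul(Mul(2, Q), Pow(Mul(2, l), -1)) = Mul(Mul(2, Q), Mul(Rational(1, 2), Pow(l, -1))) = Mul(Q, Pow(l, -1)))
Function('d')(M, w) = Mul(Rational(-26, 7), M) (Function('d')(M, w) = Mul(M, Add(-4, Rational(2, 7))) = Mul(M, Rational(-26, 7)) = Mul(Rational(-26, 7), M))
Mul(Add(-39667, Pow(Add(7116, Function('I')(55, -22)), Rational(1, 2))), Add(41246, Function('d')(-222, -98))) = Mul(Add(-39667, Pow(Add(7116, Mul(-22, Pow(55, -1))), Rational(1, 2))), Add(41246, Mul(Rational(-26, 7), -222))) = Mul(Add(-39667, Pow(Add(7116, Mul(-22, Rational(1, 55))), Rational(1, 2))), Add(41246, Rational(5772, 7))) = Mul(Add(-39667, Pow(Add(7116, Rational(-2, 5)), Rational(1, 2))), Rational(294494, 7)) = Mul(Add(-39667, Pow(Rational(35578, 5), Rational(1, 2))), Rational(294494, 7)) = Mul(Add(-39667, Mul(Rational(1, 5), Pow(177890, Rational(1, 2)))), Rational(294494, 7)) = Add(Rational(-11681693498, 7), Mul(Rational(294494, 35), Pow(177890, Rational(1, 2))))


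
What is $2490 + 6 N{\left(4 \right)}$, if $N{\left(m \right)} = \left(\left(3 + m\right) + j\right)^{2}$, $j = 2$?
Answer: $2976$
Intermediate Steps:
$N{\left(m \right)} = \left(5 + m\right)^{2}$ ($N{\left(m \right)} = \left(\left(3 + m\right) + 2\right)^{2} = \left(5 + m\right)^{2}$)
$2490 + 6 N{\left(4 \right)} = 2490 + 6 \left(5 + 4\right)^{2} = 2490 + 6 \cdot 9^{2} = 2490 + 6 \cdot 81 = 2490 + 486 = 2976$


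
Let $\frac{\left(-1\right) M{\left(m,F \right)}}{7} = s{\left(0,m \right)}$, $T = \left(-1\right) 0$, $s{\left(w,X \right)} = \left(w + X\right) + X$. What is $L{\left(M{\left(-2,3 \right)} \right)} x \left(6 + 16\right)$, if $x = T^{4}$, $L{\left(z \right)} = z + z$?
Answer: $0$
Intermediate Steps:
$s{\left(w,X \right)} = w + 2 X$ ($s{\left(w,X \right)} = \left(X + w\right) + X = w + 2 X$)
$T = 0$
$M{\left(m,F \right)} = - 14 m$ ($M{\left(m,F \right)} = - 7 \left(0 + 2 m\right) = - 7 \cdot 2 m = - 14 m$)
$L{\left(z \right)} = 2 z$
$x = 0$ ($x = 0^{4} = 0$)
$L{\left(M{\left(-2,3 \right)} \right)} x \left(6 + 16\right) = 2 \left(\left(-14\right) \left(-2\right)\right) 0 \left(6 + 16\right) = 2 \cdot 28 \cdot 0 \cdot 22 = 56 \cdot 0 \cdot 22 = 0 \cdot 22 = 0$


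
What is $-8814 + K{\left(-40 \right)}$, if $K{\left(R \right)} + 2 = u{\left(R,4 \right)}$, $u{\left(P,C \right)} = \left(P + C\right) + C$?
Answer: $-8848$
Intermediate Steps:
$u{\left(P,C \right)} = P + 2 C$ ($u{\left(P,C \right)} = \left(C + P\right) + C = P + 2 C$)
$K{\left(R \right)} = 6 + R$ ($K{\left(R \right)} = -2 + \left(R + 2 \cdot 4\right) = -2 + \left(R + 8\right) = -2 + \left(8 + R\right) = 6 + R$)
$-8814 + K{\left(-40 \right)} = -8814 + \left(6 - 40\right) = -8814 - 34 = -8848$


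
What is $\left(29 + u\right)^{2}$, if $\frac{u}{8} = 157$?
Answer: $1651225$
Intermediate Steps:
$u = 1256$ ($u = 8 \cdot 157 = 1256$)
$\left(29 + u\right)^{2} = \left(29 + 1256\right)^{2} = 1285^{2} = 1651225$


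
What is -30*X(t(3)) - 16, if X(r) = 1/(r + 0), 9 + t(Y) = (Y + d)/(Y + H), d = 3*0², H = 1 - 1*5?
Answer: -27/2 ≈ -13.500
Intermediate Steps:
H = -4 (H = 1 - 5 = -4)
d = 0 (d = 3*0 = 0)
t(Y) = -9 + Y/(-4 + Y) (t(Y) = -9 + (Y + 0)/(Y - 4) = -9 + Y/(-4 + Y))
X(r) = 1/r
-30*X(t(3)) - 16 = -30*(-4 + 3)/(4*(9 - 2*3)) - 16 = -30*(-1/(4*(9 - 6))) - 16 = -30/(4*(-1)*3) - 16 = -30/(-12) - 16 = -30*(-1/12) - 16 = 5/2 - 16 = -27/2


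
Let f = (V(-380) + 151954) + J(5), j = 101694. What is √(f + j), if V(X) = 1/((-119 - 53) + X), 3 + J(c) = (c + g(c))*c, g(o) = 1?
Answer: √19323946662/276 ≈ 503.66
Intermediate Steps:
J(c) = -3 + c*(1 + c) (J(c) = -3 + (c + 1)*c = -3 + (1 + c)*c = -3 + c*(1 + c))
V(X) = 1/(-172 + X)
f = 83893511/552 (f = (1/(-172 - 380) + 151954) + (-3 + 5 + 5²) = (1/(-552) + 151954) + (-3 + 5 + 25) = (-1/552 + 151954) + 27 = 83878607/552 + 27 = 83893511/552 ≈ 1.5198e+5)
√(f + j) = √(83893511/552 + 101694) = √(140028599/552) = √19323946662/276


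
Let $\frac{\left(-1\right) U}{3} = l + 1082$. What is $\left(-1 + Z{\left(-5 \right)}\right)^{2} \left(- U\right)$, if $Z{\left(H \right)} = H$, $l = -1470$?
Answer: $-41904$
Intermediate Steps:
$U = 1164$ ($U = - 3 \left(-1470 + 1082\right) = \left(-3\right) \left(-388\right) = 1164$)
$\left(-1 + Z{\left(-5 \right)}\right)^{2} \left(- U\right) = \left(-1 - 5\right)^{2} \left(\left(-1\right) 1164\right) = \left(-6\right)^{2} \left(-1164\right) = 36 \left(-1164\right) = -41904$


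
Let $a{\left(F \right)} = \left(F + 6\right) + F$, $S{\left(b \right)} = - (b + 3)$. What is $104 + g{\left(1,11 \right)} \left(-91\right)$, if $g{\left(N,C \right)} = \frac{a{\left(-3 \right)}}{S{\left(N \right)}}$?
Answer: $104$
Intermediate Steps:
$S{\left(b \right)} = -3 - b$ ($S{\left(b \right)} = - (3 + b) = -3 - b$)
$a{\left(F \right)} = 6 + 2 F$ ($a{\left(F \right)} = \left(6 + F\right) + F = 6 + 2 F$)
$g{\left(N,C \right)} = 0$ ($g{\left(N,C \right)} = \frac{6 + 2 \left(-3\right)}{-3 - N} = \frac{6 - 6}{-3 - N} = \frac{0}{-3 - N} = 0$)
$104 + g{\left(1,11 \right)} \left(-91\right) = 104 + 0 \left(-91\right) = 104 + 0 = 104$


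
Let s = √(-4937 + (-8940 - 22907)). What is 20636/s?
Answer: -469*I*√19/19 ≈ -107.6*I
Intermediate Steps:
s = 44*I*√19 (s = √(-4937 - 31847) = √(-36784) = 44*I*√19 ≈ 191.79*I)
20636/s = 20636/((44*I*√19)) = 20636*(-I*√19/836) = -469*I*√19/19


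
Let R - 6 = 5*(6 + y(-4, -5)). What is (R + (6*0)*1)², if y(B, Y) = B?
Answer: 256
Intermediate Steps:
R = 16 (R = 6 + 5*(6 - 4) = 6 + 5*2 = 6 + 10 = 16)
(R + (6*0)*1)² = (16 + (6*0)*1)² = (16 + 0*1)² = (16 + 0)² = 16² = 256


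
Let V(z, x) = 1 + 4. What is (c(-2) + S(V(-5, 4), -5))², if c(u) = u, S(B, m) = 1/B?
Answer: 81/25 ≈ 3.2400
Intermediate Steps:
V(z, x) = 5
(c(-2) + S(V(-5, 4), -5))² = (-2 + 1/5)² = (-2 + ⅕)² = (-9/5)² = 81/25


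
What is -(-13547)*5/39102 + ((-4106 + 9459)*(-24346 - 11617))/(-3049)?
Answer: 396196324147/6274842 ≈ 63140.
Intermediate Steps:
-(-13547)*5/39102 + ((-4106 + 9459)*(-24346 - 11617))/(-3049) = -437*(-155)*(1/39102) + (5353*(-35963))*(-1/3049) = 67735*(1/39102) - 192509939*(-1/3049) = 3565/2058 + 192509939/3049 = 396196324147/6274842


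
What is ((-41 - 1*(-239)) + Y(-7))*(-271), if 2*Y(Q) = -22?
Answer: -50677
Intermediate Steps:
Y(Q) = -11 (Y(Q) = (½)*(-22) = -11)
((-41 - 1*(-239)) + Y(-7))*(-271) = ((-41 - 1*(-239)) - 11)*(-271) = ((-41 + 239) - 11)*(-271) = (198 - 11)*(-271) = 187*(-271) = -50677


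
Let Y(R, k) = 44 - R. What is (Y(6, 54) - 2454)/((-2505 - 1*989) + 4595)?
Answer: -2416/1101 ≈ -2.1944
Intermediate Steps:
(Y(6, 54) - 2454)/((-2505 - 1*989) + 4595) = ((44 - 1*6) - 2454)/((-2505 - 1*989) + 4595) = ((44 - 6) - 2454)/((-2505 - 989) + 4595) = (38 - 2454)/(-3494 + 4595) = -2416/1101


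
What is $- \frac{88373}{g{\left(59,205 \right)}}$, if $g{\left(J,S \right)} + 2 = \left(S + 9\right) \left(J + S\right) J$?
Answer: $- \frac{88373}{3333262} \approx -0.026512$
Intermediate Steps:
$g{\left(J,S \right)} = -2 + J \left(9 + S\right) \left(J + S\right)$ ($g{\left(J,S \right)} = -2 + \left(S + 9\right) \left(J + S\right) J = -2 + \left(9 + S\right) \left(J + S\right) J = -2 + J \left(9 + S\right) \left(J + S\right)$)
$- \frac{88373}{g{\left(59,205 \right)}} = - \frac{88373}{-2 + 9 \cdot 59^{2} + 59 \cdot 205^{2} + 205 \cdot 59^{2} + 9 \cdot 59 \cdot 205} = - \frac{88373}{-2 + 9 \cdot 3481 + 59 \cdot 42025 + 205 \cdot 3481 + 108855} = - \frac{88373}{-2 + 31329 + 2479475 + 713605 + 108855} = - \frac{88373}{3333262}$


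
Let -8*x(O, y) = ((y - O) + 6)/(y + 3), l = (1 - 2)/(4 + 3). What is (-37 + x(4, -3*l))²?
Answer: 50708641/36864 ≈ 1375.6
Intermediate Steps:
l = -⅐ (l = -1/7 = -1*⅐ = -⅐ ≈ -0.14286)
x(O, y) = -(6 + y - O)/(8*(3 + y)) (x(O, y) = -((y - O) + 6)/(8*(y + 3)) = -(6 + y - O)/(8*(3 + y)))
(-37 + x(4, -3*l))² = (-37 + (-6 + 4 - (-3)*(-1)/7)/(8*(3 - 3*(-⅐))))² = (-37 + (-6 + 4 - 1*3/7)/(8*(3 + 3/7)))² = (-37 + (-6 + 4 - 3/7)/(8*(24/7)))² = (-37 + (⅛)*(7/24)*(-17/7))² = (-37 - 17/192)² = (-7121/192)² = 50708641/36864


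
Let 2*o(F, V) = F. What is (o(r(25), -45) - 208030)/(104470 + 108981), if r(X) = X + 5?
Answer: -208015/213451 ≈ -0.97453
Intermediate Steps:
r(X) = 5 + X
o(F, V) = F/2
(o(r(25), -45) - 208030)/(104470 + 108981) = ((5 + 25)/2 - 208030)/(104470 + 108981) = ((1/2)*30 - 208030)/213451 = (15 - 208030)*(1/213451) = -208015*1/213451 = -208015/213451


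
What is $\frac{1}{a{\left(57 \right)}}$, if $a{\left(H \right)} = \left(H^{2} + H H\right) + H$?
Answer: $\frac{1}{6555} \approx 0.00015256$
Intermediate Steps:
$a{\left(H \right)} = H + 2 H^{2}$ ($a{\left(H \right)} = \left(H^{2} + H^{2}\right) + H = 2 H^{2} + H = H + 2 H^{2}$)
$\frac{1}{a{\left(57 \right)}} = \frac{1}{57 \left(1 + 2 \cdot 57\right)} = \frac{1}{57 \left(1 + 114\right)} = \frac{1}{57 \cdot 115} = \frac{1}{6555}$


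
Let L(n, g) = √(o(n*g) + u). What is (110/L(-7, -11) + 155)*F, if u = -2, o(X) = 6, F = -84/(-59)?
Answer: 17640/59 ≈ 298.98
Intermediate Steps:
F = 84/59 (F = -84*(-1/59) = 84/59 ≈ 1.4237)
L(n, g) = 2 (L(n, g) = √(6 - 2) = √4 = 2)
(110/L(-7, -11) + 155)*F = (110/2 + 155)*(84/59) = (110*(½) + 155)*(84/59) = (55 + 155)*(84/59) = 210*(84/59) = 17640/59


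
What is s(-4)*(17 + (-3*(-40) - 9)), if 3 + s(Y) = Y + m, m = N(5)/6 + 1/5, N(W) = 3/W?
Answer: -4288/5 ≈ -857.60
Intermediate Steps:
m = 3/10 (m = (3/5)/6 + 1/5 = (3*(⅕))*(⅙) + 1*(⅕) = (⅗)*(⅙) + ⅕ = ⅒ + ⅕ = 3/10 ≈ 0.30000)
s(Y) = -27/10 + Y (s(Y) = -3 + (Y + 3/10) = -3 + (3/10 + Y) = -27/10 + Y)
s(-4)*(17 + (-3*(-40) - 9)) = (-27/10 - 4)*(17 + (-3*(-40) - 9)) = -67*(17 + (120 - 9))/10 = -67*(17 + 111)/10 = -67/10*128 = -4288/5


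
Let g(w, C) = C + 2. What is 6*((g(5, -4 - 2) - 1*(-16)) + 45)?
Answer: 342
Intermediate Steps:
g(w, C) = 2 + C
6*((g(5, -4 - 2) - 1*(-16)) + 45) = 6*(((2 + (-4 - 2)) - 1*(-16)) + 45) = 6*(((2 - 6) + 16) + 45) = 6*((-4 + 16) + 45) = 6*(12 + 45) = 6*57 = 342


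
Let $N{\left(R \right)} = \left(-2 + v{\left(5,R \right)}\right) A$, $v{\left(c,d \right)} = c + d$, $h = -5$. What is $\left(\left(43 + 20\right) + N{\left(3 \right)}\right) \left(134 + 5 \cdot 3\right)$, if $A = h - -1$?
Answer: $5811$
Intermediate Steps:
$A = -4$ ($A = -5 - -1 = -5 + 1 = -4$)
$N{\left(R \right)} = -12 - 4 R$ ($N{\left(R \right)} = \left(-2 + \left(5 + R\right)\right) \left(-4\right) = \left(3 + R\right) \left(-4\right) = -12 - 4 R$)
$\left(\left(43 + 20\right) + N{\left(3 \right)}\right) \left(134 + 5 \cdot 3\right) = \left(\left(43 + 20\right) - 24\right) \left(134 + 5 \cdot 3\right) = \left(63 - 24\right) \left(134 + 15\right) = \left(63 - 24\right) 149 = 39 \cdot 149 = 5811$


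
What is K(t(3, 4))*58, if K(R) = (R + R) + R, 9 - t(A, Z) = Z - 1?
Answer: 1044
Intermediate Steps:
t(A, Z) = 10 - Z (t(A, Z) = 9 - (Z - 1) = 9 - (-1 + Z) = 9 + (1 - Z) = 10 - Z)
K(R) = 3*R (K(R) = 2*R + R = 3*R)
K(t(3, 4))*58 = (3*(10 - 1*4))*58 = (3*(10 - 4))*58 = (3*6)*58 = 18*58 = 1044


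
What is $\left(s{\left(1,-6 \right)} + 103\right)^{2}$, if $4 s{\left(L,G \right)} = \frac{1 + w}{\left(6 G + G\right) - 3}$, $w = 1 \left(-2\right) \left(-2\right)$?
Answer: $\frac{13741849}{1296} \approx 10603.0$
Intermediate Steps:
$w = 4$ ($w = \left(-2\right) \left(-2\right) = 4$)
$s{\left(L,G \right)} = \frac{5}{4 \left(-3 + 7 G\right)}$ ($s{\left(L,G \right)} = \frac{\left(1 + 4\right) \frac{1}{\left(6 G + G\right) - 3}}{4} = \frac{5 \frac{1}{7 G - 3}}{4} = \frac{5 \frac{1}{-3 + 7 G}}{4} = \frac{5}{4 \left(-3 + 7 G\right)}$)
$\left(s{\left(1,-6 \right)} + 103\right)^{2} = \left(\frac{5}{4 \left(-3 + 7 \left(-6\right)\right)} + 103\right)^{2} = \left(\frac{5}{4 \left(-3 - 42\right)} + 103\right)^{2} = \left(\frac{5}{4 \left(-45\right)} + 103\right)^{2} = \left(\frac{5}{4} \left(- \frac{1}{45}\right) + 103\right)^{2} = \left(- \frac{1}{36} + 103\right)^{2} = \left(\frac{3707}{36}\right)^{2} = \frac{13741849}{1296}$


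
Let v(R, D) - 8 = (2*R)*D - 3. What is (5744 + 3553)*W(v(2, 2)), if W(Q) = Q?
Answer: 120861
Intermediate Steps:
v(R, D) = 5 + 2*D*R (v(R, D) = 8 + ((2*R)*D - 3) = 8 + (2*D*R - 3) = 8 + (-3 + 2*D*R) = 5 + 2*D*R)
(5744 + 3553)*W(v(2, 2)) = (5744 + 3553)*(5 + 2*2*2) = 9297*(5 + 8) = 9297*13 = 120861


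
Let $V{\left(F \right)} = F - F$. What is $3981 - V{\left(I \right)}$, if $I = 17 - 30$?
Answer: $3981$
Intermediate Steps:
$I = -13$ ($I = 17 - 30 = -13$)
$V{\left(F \right)} = 0$
$3981 - V{\left(I \right)} = 3981 - 0 = 3981 + 0 = 3981$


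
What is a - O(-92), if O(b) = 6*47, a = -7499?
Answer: -7781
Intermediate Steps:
O(b) = 282
a - O(-92) = -7499 - 1*282 = -7499 - 282 = -7781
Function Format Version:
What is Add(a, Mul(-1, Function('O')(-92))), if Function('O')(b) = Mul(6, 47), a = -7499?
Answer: -7781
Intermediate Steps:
Function('O')(b) = 282
Add(a, Mul(-1, Function('O')(-92))) = Add(-7499, Mul(-1, 282)) = Add(-7499, -282) = -7781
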